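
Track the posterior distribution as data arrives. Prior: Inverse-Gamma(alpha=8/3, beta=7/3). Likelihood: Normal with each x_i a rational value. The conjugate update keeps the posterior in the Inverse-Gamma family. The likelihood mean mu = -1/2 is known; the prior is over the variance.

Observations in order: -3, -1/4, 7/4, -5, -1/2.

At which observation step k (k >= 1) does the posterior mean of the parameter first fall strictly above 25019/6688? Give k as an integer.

k = 4

obs 1: x=-3 → posterior Inverse-Gamma(19/6, 131/24)
obs 2: x=-1/4 → posterior Inverse-Gamma(11/3, 527/96)
obs 3: x=7/4 → posterior Inverse-Gamma(25/6, 385/48)
obs 4: x=-5 → posterior Inverse-Gamma(14/3, 871/48)
obs 5: x=-1/2 → posterior Inverse-Gamma(31/6, 871/48)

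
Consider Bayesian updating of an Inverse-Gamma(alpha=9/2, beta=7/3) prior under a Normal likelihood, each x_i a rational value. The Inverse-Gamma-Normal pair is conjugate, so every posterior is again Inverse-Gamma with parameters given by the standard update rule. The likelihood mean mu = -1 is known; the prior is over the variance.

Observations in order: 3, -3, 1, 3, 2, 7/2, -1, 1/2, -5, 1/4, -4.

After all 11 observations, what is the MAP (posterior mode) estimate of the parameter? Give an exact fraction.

4931/1056

obs 1: x=3 → posterior Inverse-Gamma(5, 31/3)
obs 2: x=-3 → posterior Inverse-Gamma(11/2, 37/3)
obs 3: x=1 → posterior Inverse-Gamma(6, 43/3)
obs 4: x=3 → posterior Inverse-Gamma(13/2, 67/3)
obs 5: x=2 → posterior Inverse-Gamma(7, 161/6)
obs 6: x=7/2 → posterior Inverse-Gamma(15/2, 887/24)
obs 7: x=-1 → posterior Inverse-Gamma(8, 887/24)
obs 8: x=1/2 → posterior Inverse-Gamma(17/2, 457/12)
obs 9: x=-5 → posterior Inverse-Gamma(9, 553/12)
obs 10: x=1/4 → posterior Inverse-Gamma(19/2, 4499/96)
obs 11: x=-4 → posterior Inverse-Gamma(10, 4931/96)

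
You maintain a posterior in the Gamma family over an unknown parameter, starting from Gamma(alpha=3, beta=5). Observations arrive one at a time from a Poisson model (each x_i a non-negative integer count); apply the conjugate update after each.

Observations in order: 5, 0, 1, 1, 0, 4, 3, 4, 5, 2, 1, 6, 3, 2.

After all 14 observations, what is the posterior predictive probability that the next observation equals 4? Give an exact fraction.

obs 1: x=5 → posterior Gamma(8, 6)
obs 2: x=0 → posterior Gamma(8, 7)
obs 3: x=1 → posterior Gamma(9, 8)
obs 4: x=1 → posterior Gamma(10, 9)
obs 5: x=0 → posterior Gamma(10, 10)
obs 6: x=4 → posterior Gamma(14, 11)
obs 7: x=3 → posterior Gamma(17, 12)
obs 8: x=4 → posterior Gamma(21, 13)
obs 9: x=5 → posterior Gamma(26, 14)
obs 10: x=2 → posterior Gamma(28, 15)
obs 11: x=1 → posterior Gamma(29, 16)
obs 12: x=6 → posterior Gamma(35, 17)
obs 13: x=3 → posterior Gamma(38, 18)
obs 14: x=2 → posterior Gamma(40, 19)

17437908336115917952961901118500718091895348670236691541/175921860444160000000000000000000000000000000000000000000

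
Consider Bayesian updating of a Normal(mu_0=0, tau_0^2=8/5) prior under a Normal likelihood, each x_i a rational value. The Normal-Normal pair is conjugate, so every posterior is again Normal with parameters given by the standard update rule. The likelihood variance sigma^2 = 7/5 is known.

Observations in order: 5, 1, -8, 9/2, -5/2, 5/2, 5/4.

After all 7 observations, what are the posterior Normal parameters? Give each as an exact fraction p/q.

obs 1: x=5 → posterior Normal(8/3, 56/75)
obs 2: x=1 → posterior Normal(48/23, 56/115)
obs 3: x=-8 → posterior Normal(-16/31, 56/155)
obs 4: x=9/2 → posterior Normal(20/39, 56/195)
obs 5: x=-5/2 → posterior Normal(0, 56/235)
obs 6: x=5/2 → posterior Normal(4/11, 56/275)
obs 7: x=5/4 → posterior Normal(10/21, 8/45)

mu_0=10/21, tau_0^2=8/45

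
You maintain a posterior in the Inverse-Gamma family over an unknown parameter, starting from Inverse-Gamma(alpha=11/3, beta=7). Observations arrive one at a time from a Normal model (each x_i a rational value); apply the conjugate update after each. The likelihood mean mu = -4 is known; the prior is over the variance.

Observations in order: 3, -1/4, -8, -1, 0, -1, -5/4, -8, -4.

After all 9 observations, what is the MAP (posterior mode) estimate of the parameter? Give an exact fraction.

obs 1: x=3 → posterior Inverse-Gamma(25/6, 63/2)
obs 2: x=-1/4 → posterior Inverse-Gamma(14/3, 1233/32)
obs 3: x=-8 → posterior Inverse-Gamma(31/6, 1489/32)
obs 4: x=-1 → posterior Inverse-Gamma(17/3, 1633/32)
obs 5: x=0 → posterior Inverse-Gamma(37/6, 1889/32)
obs 6: x=-1 → posterior Inverse-Gamma(20/3, 2033/32)
obs 7: x=-5/4 → posterior Inverse-Gamma(43/6, 1077/16)
obs 8: x=-8 → posterior Inverse-Gamma(23/3, 1205/16)
obs 9: x=-4 → posterior Inverse-Gamma(49/6, 1205/16)

723/88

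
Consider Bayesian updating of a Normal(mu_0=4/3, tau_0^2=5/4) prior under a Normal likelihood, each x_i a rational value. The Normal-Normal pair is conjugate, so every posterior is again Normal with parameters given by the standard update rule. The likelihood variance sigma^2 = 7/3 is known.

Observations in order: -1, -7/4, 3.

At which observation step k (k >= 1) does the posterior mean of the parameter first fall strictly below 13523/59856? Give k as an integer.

obs 1: x=-1 → posterior Normal(67/129, 35/43)
obs 2: x=-7/4 → posterior Normal(-47/696, 35/58)
obs 3: x=3 → posterior Normal(493/876, 35/73)

k = 2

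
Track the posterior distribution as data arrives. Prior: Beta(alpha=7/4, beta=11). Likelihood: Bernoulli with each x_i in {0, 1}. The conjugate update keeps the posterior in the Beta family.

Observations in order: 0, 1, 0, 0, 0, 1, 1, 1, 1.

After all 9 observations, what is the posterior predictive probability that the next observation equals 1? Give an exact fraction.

obs 1: x=0 → posterior Beta(7/4, 12)
obs 2: x=1 → posterior Beta(11/4, 12)
obs 3: x=0 → posterior Beta(11/4, 13)
obs 4: x=0 → posterior Beta(11/4, 14)
obs 5: x=0 → posterior Beta(11/4, 15)
obs 6: x=1 → posterior Beta(15/4, 15)
obs 7: x=1 → posterior Beta(19/4, 15)
obs 8: x=1 → posterior Beta(23/4, 15)
obs 9: x=1 → posterior Beta(27/4, 15)

9/29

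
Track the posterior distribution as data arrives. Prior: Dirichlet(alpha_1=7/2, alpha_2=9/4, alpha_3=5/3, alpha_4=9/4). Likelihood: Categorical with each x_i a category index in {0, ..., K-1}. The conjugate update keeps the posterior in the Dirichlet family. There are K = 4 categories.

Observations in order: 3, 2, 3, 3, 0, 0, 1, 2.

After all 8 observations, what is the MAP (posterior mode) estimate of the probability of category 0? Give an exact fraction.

obs 1: x=3 → posterior Dirichlet(7/2, 9/4, 5/3, 13/4)
obs 2: x=2 → posterior Dirichlet(7/2, 9/4, 8/3, 13/4)
obs 3: x=3 → posterior Dirichlet(7/2, 9/4, 8/3, 17/4)
obs 4: x=3 → posterior Dirichlet(7/2, 9/4, 8/3, 21/4)
obs 5: x=0 → posterior Dirichlet(9/2, 9/4, 8/3, 21/4)
obs 6: x=0 → posterior Dirichlet(11/2, 9/4, 8/3, 21/4)
obs 7: x=1 → posterior Dirichlet(11/2, 13/4, 8/3, 21/4)
obs 8: x=2 → posterior Dirichlet(11/2, 13/4, 11/3, 21/4)

27/82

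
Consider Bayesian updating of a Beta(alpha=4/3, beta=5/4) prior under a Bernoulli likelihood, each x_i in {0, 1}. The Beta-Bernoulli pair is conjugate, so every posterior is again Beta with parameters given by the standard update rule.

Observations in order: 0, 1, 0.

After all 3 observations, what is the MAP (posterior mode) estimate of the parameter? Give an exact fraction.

obs 1: x=0 → posterior Beta(4/3, 9/4)
obs 2: x=1 → posterior Beta(7/3, 9/4)
obs 3: x=0 → posterior Beta(7/3, 13/4)

16/43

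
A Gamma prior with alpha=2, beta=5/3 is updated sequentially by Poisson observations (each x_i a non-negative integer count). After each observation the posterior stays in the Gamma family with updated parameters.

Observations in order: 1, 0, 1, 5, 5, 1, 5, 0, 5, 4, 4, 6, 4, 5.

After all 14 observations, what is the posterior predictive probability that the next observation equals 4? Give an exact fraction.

obs 1: x=1 → posterior Gamma(3, 8/3)
obs 2: x=0 → posterior Gamma(3, 11/3)
obs 3: x=1 → posterior Gamma(4, 14/3)
obs 4: x=5 → posterior Gamma(9, 17/3)
obs 5: x=5 → posterior Gamma(14, 20/3)
obs 6: x=1 → posterior Gamma(15, 23/3)
obs 7: x=5 → posterior Gamma(20, 26/3)
obs 8: x=0 → posterior Gamma(20, 29/3)
obs 9: x=5 → posterior Gamma(25, 32/3)
obs 10: x=4 → posterior Gamma(29, 35/3)
obs 11: x=4 → posterior Gamma(33, 38/3)
obs 12: x=6 → posterior Gamma(39, 41/3)
obs 13: x=4 → posterior Gamma(43, 44/3)
obs 14: x=5 → posterior Gamma(48, 47/3)

36893380919851880610323332182079153422561099599504062429232369829744365453097864283059/222044604925031308084726333618164062500000000000000000000000000000000000000000000000000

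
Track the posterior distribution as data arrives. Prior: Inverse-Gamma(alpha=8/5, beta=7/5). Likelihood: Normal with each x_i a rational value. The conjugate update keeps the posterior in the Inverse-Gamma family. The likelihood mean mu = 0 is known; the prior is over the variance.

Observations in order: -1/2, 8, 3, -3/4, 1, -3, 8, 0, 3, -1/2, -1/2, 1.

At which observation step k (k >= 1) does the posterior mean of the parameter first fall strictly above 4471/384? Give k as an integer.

obs 1: x=-1/2 → posterior Inverse-Gamma(21/10, 61/40)
obs 2: x=8 → posterior Inverse-Gamma(13/5, 1341/40)
obs 3: x=3 → posterior Inverse-Gamma(31/10, 1521/40)
obs 4: x=-3/4 → posterior Inverse-Gamma(18/5, 6129/160)
obs 5: x=1 → posterior Inverse-Gamma(41/10, 6209/160)
obs 6: x=-3 → posterior Inverse-Gamma(23/5, 6929/160)
obs 7: x=8 → posterior Inverse-Gamma(51/10, 12049/160)
obs 8: x=0 → posterior Inverse-Gamma(28/5, 12049/160)
obs 9: x=3 → posterior Inverse-Gamma(61/10, 12769/160)
obs 10: x=-1/2 → posterior Inverse-Gamma(33/5, 12789/160)
obs 11: x=-1/2 → posterior Inverse-Gamma(71/10, 12809/160)
obs 12: x=1 → posterior Inverse-Gamma(38/5, 12889/160)

k = 2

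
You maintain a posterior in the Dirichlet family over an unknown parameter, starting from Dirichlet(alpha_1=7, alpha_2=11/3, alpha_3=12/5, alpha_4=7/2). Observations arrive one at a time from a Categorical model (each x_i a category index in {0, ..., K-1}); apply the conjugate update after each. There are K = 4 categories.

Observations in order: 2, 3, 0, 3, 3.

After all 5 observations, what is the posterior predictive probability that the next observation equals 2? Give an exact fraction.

102/647

obs 1: x=2 → posterior Dirichlet(7, 11/3, 17/5, 7/2)
obs 2: x=3 → posterior Dirichlet(7, 11/3, 17/5, 9/2)
obs 3: x=0 → posterior Dirichlet(8, 11/3, 17/5, 9/2)
obs 4: x=3 → posterior Dirichlet(8, 11/3, 17/5, 11/2)
obs 5: x=3 → posterior Dirichlet(8, 11/3, 17/5, 13/2)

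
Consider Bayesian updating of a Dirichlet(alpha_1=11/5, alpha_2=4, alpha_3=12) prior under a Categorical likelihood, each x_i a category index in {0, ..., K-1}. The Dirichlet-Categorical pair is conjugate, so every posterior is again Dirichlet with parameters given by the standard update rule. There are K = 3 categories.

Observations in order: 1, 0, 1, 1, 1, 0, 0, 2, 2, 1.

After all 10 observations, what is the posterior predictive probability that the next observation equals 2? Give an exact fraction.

obs 1: x=1 → posterior Dirichlet(11/5, 5, 12)
obs 2: x=0 → posterior Dirichlet(16/5, 5, 12)
obs 3: x=1 → posterior Dirichlet(16/5, 6, 12)
obs 4: x=1 → posterior Dirichlet(16/5, 7, 12)
obs 5: x=1 → posterior Dirichlet(16/5, 8, 12)
obs 6: x=0 → posterior Dirichlet(21/5, 8, 12)
obs 7: x=0 → posterior Dirichlet(26/5, 8, 12)
obs 8: x=2 → posterior Dirichlet(26/5, 8, 13)
obs 9: x=2 → posterior Dirichlet(26/5, 8, 14)
obs 10: x=1 → posterior Dirichlet(26/5, 9, 14)

70/141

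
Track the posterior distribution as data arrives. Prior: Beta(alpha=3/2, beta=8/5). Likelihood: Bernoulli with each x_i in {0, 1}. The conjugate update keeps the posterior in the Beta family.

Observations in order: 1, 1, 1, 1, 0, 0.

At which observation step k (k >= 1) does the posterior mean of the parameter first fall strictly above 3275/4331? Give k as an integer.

obs 1: x=1 → posterior Beta(5/2, 8/5)
obs 2: x=1 → posterior Beta(7/2, 8/5)
obs 3: x=1 → posterior Beta(9/2, 8/5)
obs 4: x=1 → posterior Beta(11/2, 8/5)
obs 5: x=0 → posterior Beta(11/2, 13/5)
obs 6: x=0 → posterior Beta(11/2, 18/5)

k = 4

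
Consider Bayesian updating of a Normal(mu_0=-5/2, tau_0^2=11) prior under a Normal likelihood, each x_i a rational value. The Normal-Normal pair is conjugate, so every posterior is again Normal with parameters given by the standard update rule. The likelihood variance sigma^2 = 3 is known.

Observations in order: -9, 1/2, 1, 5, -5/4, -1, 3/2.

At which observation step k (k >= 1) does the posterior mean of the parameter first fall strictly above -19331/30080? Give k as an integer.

k = 7

obs 1: x=-9 → posterior Normal(-213/28, 33/14)
obs 2: x=1/2 → posterior Normal(-101/25, 33/25)
obs 3: x=1 → posterior Normal(-5/2, 11/12)
obs 4: x=5 → posterior Normal(-35/47, 33/47)
obs 5: x=-5/4 → posterior Normal(-195/232, 33/58)
obs 6: x=-1 → posterior Normal(-239/276, 11/23)
obs 7: x=3/2 → posterior Normal(-173/320, 33/80)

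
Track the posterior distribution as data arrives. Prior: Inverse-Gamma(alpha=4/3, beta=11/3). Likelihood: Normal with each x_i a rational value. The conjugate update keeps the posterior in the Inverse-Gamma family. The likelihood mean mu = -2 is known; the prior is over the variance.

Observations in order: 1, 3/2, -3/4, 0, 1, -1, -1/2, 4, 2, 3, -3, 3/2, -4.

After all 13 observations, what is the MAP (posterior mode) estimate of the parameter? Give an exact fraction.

obs 1: x=1 → posterior Inverse-Gamma(11/6, 49/6)
obs 2: x=3/2 → posterior Inverse-Gamma(7/3, 343/24)
obs 3: x=-3/4 → posterior Inverse-Gamma(17/6, 1447/96)
obs 4: x=0 → posterior Inverse-Gamma(10/3, 1639/96)
obs 5: x=1 → posterior Inverse-Gamma(23/6, 2071/96)
obs 6: x=-1 → posterior Inverse-Gamma(13/3, 2119/96)
obs 7: x=-1/2 → posterior Inverse-Gamma(29/6, 2227/96)
obs 8: x=4 → posterior Inverse-Gamma(16/3, 3955/96)
obs 9: x=2 → posterior Inverse-Gamma(35/6, 4723/96)
obs 10: x=3 → posterior Inverse-Gamma(19/3, 5923/96)
obs 11: x=-3 → posterior Inverse-Gamma(41/6, 5971/96)
obs 12: x=3/2 → posterior Inverse-Gamma(22/3, 6559/96)
obs 13: x=-4 → posterior Inverse-Gamma(47/6, 6751/96)

6751/848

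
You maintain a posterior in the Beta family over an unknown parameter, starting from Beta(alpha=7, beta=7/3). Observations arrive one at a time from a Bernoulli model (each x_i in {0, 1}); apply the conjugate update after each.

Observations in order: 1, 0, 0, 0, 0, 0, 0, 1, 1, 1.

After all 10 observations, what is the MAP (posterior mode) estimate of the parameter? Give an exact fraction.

obs 1: x=1 → posterior Beta(8, 7/3)
obs 2: x=0 → posterior Beta(8, 10/3)
obs 3: x=0 → posterior Beta(8, 13/3)
obs 4: x=0 → posterior Beta(8, 16/3)
obs 5: x=0 → posterior Beta(8, 19/3)
obs 6: x=0 → posterior Beta(8, 22/3)
obs 7: x=0 → posterior Beta(8, 25/3)
obs 8: x=1 → posterior Beta(9, 25/3)
obs 9: x=1 → posterior Beta(10, 25/3)
obs 10: x=1 → posterior Beta(11, 25/3)

15/26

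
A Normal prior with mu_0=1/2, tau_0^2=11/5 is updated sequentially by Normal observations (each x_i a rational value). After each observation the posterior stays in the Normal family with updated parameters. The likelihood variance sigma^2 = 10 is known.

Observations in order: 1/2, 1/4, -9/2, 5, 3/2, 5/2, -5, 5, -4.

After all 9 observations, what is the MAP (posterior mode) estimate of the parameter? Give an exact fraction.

obs 1: x=1/2 → posterior Normal(1/2, 110/61)
obs 2: x=1/4 → posterior Normal(133/288, 55/36)
obs 3: x=-9/2 → posterior Normal(-65/332, 110/83)
obs 4: x=5 → posterior Normal(155/376, 55/47)
obs 5: x=3/2 → posterior Normal(221/420, 22/21)
obs 6: x=5/2 → posterior Normal(331/464, 55/58)
obs 7: x=-5 → posterior Normal(111/508, 110/127)
obs 8: x=5 → posterior Normal(331/552, 55/69)
obs 9: x=-4 → posterior Normal(155/596, 110/149)

155/596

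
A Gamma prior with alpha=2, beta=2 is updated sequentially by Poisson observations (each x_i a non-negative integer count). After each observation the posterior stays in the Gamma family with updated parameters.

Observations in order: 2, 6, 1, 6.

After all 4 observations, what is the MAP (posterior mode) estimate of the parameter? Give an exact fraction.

8/3

obs 1: x=2 → posterior Gamma(4, 3)
obs 2: x=6 → posterior Gamma(10, 4)
obs 3: x=1 → posterior Gamma(11, 5)
obs 4: x=6 → posterior Gamma(17, 6)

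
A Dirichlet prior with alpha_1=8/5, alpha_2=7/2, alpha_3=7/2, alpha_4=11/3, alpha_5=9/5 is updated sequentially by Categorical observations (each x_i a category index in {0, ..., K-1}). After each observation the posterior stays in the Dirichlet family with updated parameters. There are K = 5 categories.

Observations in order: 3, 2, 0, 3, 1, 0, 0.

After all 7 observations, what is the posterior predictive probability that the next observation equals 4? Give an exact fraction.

27/316

obs 1: x=3 → posterior Dirichlet(8/5, 7/2, 7/2, 14/3, 9/5)
obs 2: x=2 → posterior Dirichlet(8/5, 7/2, 9/2, 14/3, 9/5)
obs 3: x=0 → posterior Dirichlet(13/5, 7/2, 9/2, 14/3, 9/5)
obs 4: x=3 → posterior Dirichlet(13/5, 7/2, 9/2, 17/3, 9/5)
obs 5: x=1 → posterior Dirichlet(13/5, 9/2, 9/2, 17/3, 9/5)
obs 6: x=0 → posterior Dirichlet(18/5, 9/2, 9/2, 17/3, 9/5)
obs 7: x=0 → posterior Dirichlet(23/5, 9/2, 9/2, 17/3, 9/5)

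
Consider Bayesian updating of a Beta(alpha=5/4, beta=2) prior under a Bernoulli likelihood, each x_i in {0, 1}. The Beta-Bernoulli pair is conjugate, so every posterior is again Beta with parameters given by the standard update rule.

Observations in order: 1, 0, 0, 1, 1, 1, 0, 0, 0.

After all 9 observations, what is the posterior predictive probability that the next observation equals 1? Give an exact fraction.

3/7

obs 1: x=1 → posterior Beta(9/4, 2)
obs 2: x=0 → posterior Beta(9/4, 3)
obs 3: x=0 → posterior Beta(9/4, 4)
obs 4: x=1 → posterior Beta(13/4, 4)
obs 5: x=1 → posterior Beta(17/4, 4)
obs 6: x=1 → posterior Beta(21/4, 4)
obs 7: x=0 → posterior Beta(21/4, 5)
obs 8: x=0 → posterior Beta(21/4, 6)
obs 9: x=0 → posterior Beta(21/4, 7)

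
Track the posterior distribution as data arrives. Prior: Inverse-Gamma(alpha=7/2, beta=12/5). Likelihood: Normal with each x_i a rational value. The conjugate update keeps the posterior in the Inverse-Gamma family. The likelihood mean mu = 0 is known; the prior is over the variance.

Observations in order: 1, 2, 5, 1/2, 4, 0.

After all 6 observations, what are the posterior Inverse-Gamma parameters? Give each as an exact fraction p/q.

alpha=13/2, beta=1021/40

obs 1: x=1 → posterior Inverse-Gamma(4, 29/10)
obs 2: x=2 → posterior Inverse-Gamma(9/2, 49/10)
obs 3: x=5 → posterior Inverse-Gamma(5, 87/5)
obs 4: x=1/2 → posterior Inverse-Gamma(11/2, 701/40)
obs 5: x=4 → posterior Inverse-Gamma(6, 1021/40)
obs 6: x=0 → posterior Inverse-Gamma(13/2, 1021/40)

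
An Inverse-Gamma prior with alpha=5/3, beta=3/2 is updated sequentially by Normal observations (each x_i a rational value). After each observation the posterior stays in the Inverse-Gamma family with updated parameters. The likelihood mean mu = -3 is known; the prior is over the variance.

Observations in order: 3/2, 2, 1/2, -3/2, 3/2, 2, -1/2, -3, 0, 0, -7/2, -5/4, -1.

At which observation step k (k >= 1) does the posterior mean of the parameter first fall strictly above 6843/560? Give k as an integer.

obs 1: x=3/2 → posterior Inverse-Gamma(13/6, 93/8)
obs 2: x=2 → posterior Inverse-Gamma(8/3, 193/8)
obs 3: x=1/2 → posterior Inverse-Gamma(19/6, 121/4)
obs 4: x=-3/2 → posterior Inverse-Gamma(11/3, 251/8)
obs 5: x=3/2 → posterior Inverse-Gamma(25/6, 83/2)
obs 6: x=2 → posterior Inverse-Gamma(14/3, 54)
obs 7: x=-1/2 → posterior Inverse-Gamma(31/6, 457/8)
obs 8: x=-3 → posterior Inverse-Gamma(17/3, 457/8)
obs 9: x=0 → posterior Inverse-Gamma(37/6, 493/8)
obs 10: x=0 → posterior Inverse-Gamma(20/3, 529/8)
obs 11: x=-7/2 → posterior Inverse-Gamma(43/6, 265/4)
obs 12: x=-5/4 → posterior Inverse-Gamma(23/3, 2169/32)
obs 13: x=-1 → posterior Inverse-Gamma(49/6, 2233/32)

k = 2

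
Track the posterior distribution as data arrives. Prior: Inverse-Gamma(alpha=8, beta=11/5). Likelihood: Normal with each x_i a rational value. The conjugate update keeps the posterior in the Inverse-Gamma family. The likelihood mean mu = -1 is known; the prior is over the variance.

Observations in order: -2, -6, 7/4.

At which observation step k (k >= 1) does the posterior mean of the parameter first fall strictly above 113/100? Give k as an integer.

obs 1: x=-2 → posterior Inverse-Gamma(17/2, 27/10)
obs 2: x=-6 → posterior Inverse-Gamma(9, 76/5)
obs 3: x=7/4 → posterior Inverse-Gamma(19/2, 3037/160)

k = 2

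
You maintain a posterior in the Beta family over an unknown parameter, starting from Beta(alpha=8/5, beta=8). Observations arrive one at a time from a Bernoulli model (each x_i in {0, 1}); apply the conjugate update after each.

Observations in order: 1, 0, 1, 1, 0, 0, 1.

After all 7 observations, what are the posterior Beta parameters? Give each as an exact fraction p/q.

obs 1: x=1 → posterior Beta(13/5, 8)
obs 2: x=0 → posterior Beta(13/5, 9)
obs 3: x=1 → posterior Beta(18/5, 9)
obs 4: x=1 → posterior Beta(23/5, 9)
obs 5: x=0 → posterior Beta(23/5, 10)
obs 6: x=0 → posterior Beta(23/5, 11)
obs 7: x=1 → posterior Beta(28/5, 11)

alpha=28/5, beta=11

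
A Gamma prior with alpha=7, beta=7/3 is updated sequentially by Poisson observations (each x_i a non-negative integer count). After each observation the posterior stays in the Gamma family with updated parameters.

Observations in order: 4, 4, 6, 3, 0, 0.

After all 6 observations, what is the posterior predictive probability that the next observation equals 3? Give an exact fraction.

31175062531474395655095577239990234375/147971085327023994922199679702520561664

obs 1: x=4 → posterior Gamma(11, 10/3)
obs 2: x=4 → posterior Gamma(15, 13/3)
obs 3: x=6 → posterior Gamma(21, 16/3)
obs 4: x=3 → posterior Gamma(24, 19/3)
obs 5: x=0 → posterior Gamma(24, 22/3)
obs 6: x=0 → posterior Gamma(24, 25/3)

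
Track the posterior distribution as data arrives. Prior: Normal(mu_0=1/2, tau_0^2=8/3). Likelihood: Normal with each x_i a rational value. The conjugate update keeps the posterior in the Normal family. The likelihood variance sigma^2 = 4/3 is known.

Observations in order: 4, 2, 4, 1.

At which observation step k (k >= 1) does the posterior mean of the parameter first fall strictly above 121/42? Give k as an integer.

obs 1: x=4 → posterior Normal(17/6, 8/9)
obs 2: x=2 → posterior Normal(5/2, 8/15)
obs 3: x=4 → posterior Normal(41/14, 8/21)
obs 4: x=1 → posterior Normal(5/2, 8/27)

k = 3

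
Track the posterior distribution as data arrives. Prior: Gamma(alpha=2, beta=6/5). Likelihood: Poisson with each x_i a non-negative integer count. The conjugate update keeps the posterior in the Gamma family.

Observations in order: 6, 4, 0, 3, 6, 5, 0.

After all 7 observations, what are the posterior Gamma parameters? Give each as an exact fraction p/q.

obs 1: x=6 → posterior Gamma(8, 11/5)
obs 2: x=4 → posterior Gamma(12, 16/5)
obs 3: x=0 → posterior Gamma(12, 21/5)
obs 4: x=3 → posterior Gamma(15, 26/5)
obs 5: x=6 → posterior Gamma(21, 31/5)
obs 6: x=5 → posterior Gamma(26, 36/5)
obs 7: x=0 → posterior Gamma(26, 41/5)

alpha=26, beta=41/5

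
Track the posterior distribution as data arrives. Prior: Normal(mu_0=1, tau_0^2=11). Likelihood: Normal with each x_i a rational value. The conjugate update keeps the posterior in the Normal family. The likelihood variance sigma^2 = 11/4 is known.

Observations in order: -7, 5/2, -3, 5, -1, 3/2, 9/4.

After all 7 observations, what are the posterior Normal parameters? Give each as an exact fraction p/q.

mu_0=2/29, tau_0^2=11/29

obs 1: x=-7 → posterior Normal(-27/5, 11/5)
obs 2: x=5/2 → posterior Normal(-17/9, 11/9)
obs 3: x=-3 → posterior Normal(-29/13, 11/13)
obs 4: x=5 → posterior Normal(-9/17, 11/17)
obs 5: x=-1 → posterior Normal(-13/21, 11/21)
obs 6: x=3/2 → posterior Normal(-7/25, 11/25)
obs 7: x=9/4 → posterior Normal(2/29, 11/29)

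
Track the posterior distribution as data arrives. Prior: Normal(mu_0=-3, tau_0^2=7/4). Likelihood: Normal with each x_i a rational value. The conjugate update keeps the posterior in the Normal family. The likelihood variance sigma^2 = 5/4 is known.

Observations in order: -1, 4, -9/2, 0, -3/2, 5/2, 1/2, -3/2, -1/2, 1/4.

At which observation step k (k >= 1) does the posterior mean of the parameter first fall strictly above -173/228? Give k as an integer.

k = 2

obs 1: x=-1 → posterior Normal(-11/6, 35/48)
obs 2: x=4 → posterior Normal(6/19, 35/76)
obs 3: x=-9/2 → posterior Normal(-51/52, 35/104)
obs 4: x=0 → posterior Normal(-17/22, 35/132)
obs 5: x=-3/2 → posterior Normal(-9/10, 7/32)
obs 6: x=5/2 → posterior Normal(-37/94, 35/188)
obs 7: x=1/2 → posterior Normal(-5/18, 35/216)
obs 8: x=-3/2 → posterior Normal(-51/122, 35/244)
obs 9: x=-1/2 → posterior Normal(-29/68, 35/272)
obs 10: x=1/4 → posterior Normal(-109/300, 7/60)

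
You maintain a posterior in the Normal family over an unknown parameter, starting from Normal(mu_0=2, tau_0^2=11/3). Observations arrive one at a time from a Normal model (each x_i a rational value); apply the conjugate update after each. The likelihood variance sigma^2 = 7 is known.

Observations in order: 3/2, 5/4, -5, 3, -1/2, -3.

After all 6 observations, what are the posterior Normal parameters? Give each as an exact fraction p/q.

obs 1: x=3/2 → posterior Normal(117/64, 77/32)
obs 2: x=5/4 → posterior Normal(289/172, 77/43)
obs 3: x=-5 → posterior Normal(23/72, 77/54)
obs 4: x=3 → posterior Normal(201/260, 77/65)
obs 5: x=-1/2 → posterior Normal(179/304, 77/76)
obs 6: x=-3 → posterior Normal(47/348, 77/87)

mu_0=47/348, tau_0^2=77/87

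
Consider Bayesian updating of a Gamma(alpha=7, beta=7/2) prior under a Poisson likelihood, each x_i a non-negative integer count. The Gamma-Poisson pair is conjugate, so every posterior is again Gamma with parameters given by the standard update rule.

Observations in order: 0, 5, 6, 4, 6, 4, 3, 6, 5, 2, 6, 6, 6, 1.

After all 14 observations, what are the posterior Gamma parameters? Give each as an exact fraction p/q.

obs 1: x=0 → posterior Gamma(7, 9/2)
obs 2: x=5 → posterior Gamma(12, 11/2)
obs 3: x=6 → posterior Gamma(18, 13/2)
obs 4: x=4 → posterior Gamma(22, 15/2)
obs 5: x=6 → posterior Gamma(28, 17/2)
obs 6: x=4 → posterior Gamma(32, 19/2)
obs 7: x=3 → posterior Gamma(35, 21/2)
obs 8: x=6 → posterior Gamma(41, 23/2)
obs 9: x=5 → posterior Gamma(46, 25/2)
obs 10: x=2 → posterior Gamma(48, 27/2)
obs 11: x=6 → posterior Gamma(54, 29/2)
obs 12: x=6 → posterior Gamma(60, 31/2)
obs 13: x=6 → posterior Gamma(66, 33/2)
obs 14: x=1 → posterior Gamma(67, 35/2)

alpha=67, beta=35/2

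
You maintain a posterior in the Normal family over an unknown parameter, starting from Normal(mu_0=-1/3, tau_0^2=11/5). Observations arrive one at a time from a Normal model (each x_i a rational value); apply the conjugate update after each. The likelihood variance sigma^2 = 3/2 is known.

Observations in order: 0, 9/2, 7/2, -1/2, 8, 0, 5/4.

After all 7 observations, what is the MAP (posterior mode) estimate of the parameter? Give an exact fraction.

727/338

obs 1: x=0 → posterior Normal(-5/37, 33/37)
obs 2: x=9/2 → posterior Normal(94/59, 33/59)
obs 3: x=7/2 → posterior Normal(19/9, 11/27)
obs 4: x=-1/2 → posterior Normal(160/103, 33/103)
obs 5: x=8 → posterior Normal(336/125, 33/125)
obs 6: x=0 → posterior Normal(16/7, 11/49)
obs 7: x=5/4 → posterior Normal(727/338, 33/169)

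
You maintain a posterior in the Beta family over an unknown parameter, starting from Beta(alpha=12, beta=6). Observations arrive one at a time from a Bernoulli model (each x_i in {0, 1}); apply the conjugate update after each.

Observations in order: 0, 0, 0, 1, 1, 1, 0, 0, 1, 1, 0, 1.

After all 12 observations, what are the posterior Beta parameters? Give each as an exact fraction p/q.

obs 1: x=0 → posterior Beta(12, 7)
obs 2: x=0 → posterior Beta(12, 8)
obs 3: x=0 → posterior Beta(12, 9)
obs 4: x=1 → posterior Beta(13, 9)
obs 5: x=1 → posterior Beta(14, 9)
obs 6: x=1 → posterior Beta(15, 9)
obs 7: x=0 → posterior Beta(15, 10)
obs 8: x=0 → posterior Beta(15, 11)
obs 9: x=1 → posterior Beta(16, 11)
obs 10: x=1 → posterior Beta(17, 11)
obs 11: x=0 → posterior Beta(17, 12)
obs 12: x=1 → posterior Beta(18, 12)

alpha=18, beta=12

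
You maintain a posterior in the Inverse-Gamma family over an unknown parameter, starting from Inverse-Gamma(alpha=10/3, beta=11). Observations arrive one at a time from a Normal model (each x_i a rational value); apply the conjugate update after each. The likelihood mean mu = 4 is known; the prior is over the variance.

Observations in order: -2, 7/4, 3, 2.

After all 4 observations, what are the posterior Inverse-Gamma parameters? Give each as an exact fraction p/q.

alpha=16/3, beta=1089/32

obs 1: x=-2 → posterior Inverse-Gamma(23/6, 29)
obs 2: x=7/4 → posterior Inverse-Gamma(13/3, 1009/32)
obs 3: x=3 → posterior Inverse-Gamma(29/6, 1025/32)
obs 4: x=2 → posterior Inverse-Gamma(16/3, 1089/32)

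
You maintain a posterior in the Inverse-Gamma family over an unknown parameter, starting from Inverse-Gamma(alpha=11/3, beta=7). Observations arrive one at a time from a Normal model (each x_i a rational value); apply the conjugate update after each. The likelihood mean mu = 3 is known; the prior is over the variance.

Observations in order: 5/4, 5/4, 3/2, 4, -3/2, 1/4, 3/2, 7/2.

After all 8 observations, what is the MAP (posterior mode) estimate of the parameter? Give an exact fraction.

obs 1: x=5/4 → posterior Inverse-Gamma(25/6, 273/32)
obs 2: x=5/4 → posterior Inverse-Gamma(14/3, 161/16)
obs 3: x=3/2 → posterior Inverse-Gamma(31/6, 179/16)
obs 4: x=4 → posterior Inverse-Gamma(17/3, 187/16)
obs 5: x=-3/2 → posterior Inverse-Gamma(37/6, 349/16)
obs 6: x=1/4 → posterior Inverse-Gamma(20/3, 819/32)
obs 7: x=3/2 → posterior Inverse-Gamma(43/6, 855/32)
obs 8: x=7/2 → posterior Inverse-Gamma(23/3, 859/32)

2577/832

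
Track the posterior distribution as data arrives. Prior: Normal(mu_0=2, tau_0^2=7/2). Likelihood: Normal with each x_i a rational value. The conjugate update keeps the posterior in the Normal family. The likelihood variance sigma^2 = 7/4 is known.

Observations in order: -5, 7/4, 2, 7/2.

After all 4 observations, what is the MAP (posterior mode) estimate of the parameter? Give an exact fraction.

13/18

obs 1: x=-5 → posterior Normal(-8/3, 7/6)
obs 2: x=7/4 → posterior Normal(-9/10, 7/10)
obs 3: x=2 → posterior Normal(-1/14, 1/2)
obs 4: x=7/2 → posterior Normal(13/18, 7/18)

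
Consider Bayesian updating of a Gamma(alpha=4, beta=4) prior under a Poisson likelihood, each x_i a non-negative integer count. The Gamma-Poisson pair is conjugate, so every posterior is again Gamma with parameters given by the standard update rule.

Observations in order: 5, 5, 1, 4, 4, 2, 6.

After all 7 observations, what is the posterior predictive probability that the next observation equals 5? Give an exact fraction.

7788872241360556748377774672780398569/88600234373136480672668038376196145152

obs 1: x=5 → posterior Gamma(9, 5)
obs 2: x=5 → posterior Gamma(14, 6)
obs 3: x=1 → posterior Gamma(15, 7)
obs 4: x=4 → posterior Gamma(19, 8)
obs 5: x=4 → posterior Gamma(23, 9)
obs 6: x=2 → posterior Gamma(25, 10)
obs 7: x=6 → posterior Gamma(31, 11)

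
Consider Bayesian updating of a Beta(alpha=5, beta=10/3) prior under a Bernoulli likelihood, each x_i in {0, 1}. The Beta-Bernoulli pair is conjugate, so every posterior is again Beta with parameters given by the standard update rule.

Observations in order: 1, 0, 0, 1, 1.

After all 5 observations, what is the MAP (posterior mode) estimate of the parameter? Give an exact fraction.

21/34

obs 1: x=1 → posterior Beta(6, 10/3)
obs 2: x=0 → posterior Beta(6, 13/3)
obs 3: x=0 → posterior Beta(6, 16/3)
obs 4: x=1 → posterior Beta(7, 16/3)
obs 5: x=1 → posterior Beta(8, 16/3)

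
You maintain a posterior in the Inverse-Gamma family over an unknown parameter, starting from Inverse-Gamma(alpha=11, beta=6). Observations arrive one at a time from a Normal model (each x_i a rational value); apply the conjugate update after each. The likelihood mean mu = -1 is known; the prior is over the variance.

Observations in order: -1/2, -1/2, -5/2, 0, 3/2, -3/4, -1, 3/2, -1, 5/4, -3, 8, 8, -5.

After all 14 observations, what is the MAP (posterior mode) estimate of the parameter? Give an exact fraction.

1723/304

obs 1: x=-1/2 → posterior Inverse-Gamma(23/2, 49/8)
obs 2: x=-1/2 → posterior Inverse-Gamma(12, 25/4)
obs 3: x=-5/2 → posterior Inverse-Gamma(25/2, 59/8)
obs 4: x=0 → posterior Inverse-Gamma(13, 63/8)
obs 5: x=3/2 → posterior Inverse-Gamma(27/2, 11)
obs 6: x=-3/4 → posterior Inverse-Gamma(14, 353/32)
obs 7: x=-1 → posterior Inverse-Gamma(29/2, 353/32)
obs 8: x=3/2 → posterior Inverse-Gamma(15, 453/32)
obs 9: x=-1 → posterior Inverse-Gamma(31/2, 453/32)
obs 10: x=5/4 → posterior Inverse-Gamma(16, 267/16)
obs 11: x=-3 → posterior Inverse-Gamma(33/2, 299/16)
obs 12: x=8 → posterior Inverse-Gamma(17, 947/16)
obs 13: x=8 → posterior Inverse-Gamma(35/2, 1595/16)
obs 14: x=-5 → posterior Inverse-Gamma(18, 1723/16)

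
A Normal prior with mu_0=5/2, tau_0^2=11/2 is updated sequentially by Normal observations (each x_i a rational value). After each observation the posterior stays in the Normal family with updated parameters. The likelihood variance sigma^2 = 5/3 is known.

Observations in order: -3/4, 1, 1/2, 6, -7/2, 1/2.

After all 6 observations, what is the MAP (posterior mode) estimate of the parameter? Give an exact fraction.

obs 1: x=-3/4 → posterior Normal(1/172, 55/43)
obs 2: x=1 → posterior Normal(7/16, 55/76)
obs 3: x=1/2 → posterior Normal(199/436, 55/109)
obs 4: x=6 → posterior Normal(991/568, 55/142)
obs 5: x=-7/2 → posterior Normal(529/700, 11/35)
obs 6: x=1/2 → posterior Normal(595/832, 55/208)

595/832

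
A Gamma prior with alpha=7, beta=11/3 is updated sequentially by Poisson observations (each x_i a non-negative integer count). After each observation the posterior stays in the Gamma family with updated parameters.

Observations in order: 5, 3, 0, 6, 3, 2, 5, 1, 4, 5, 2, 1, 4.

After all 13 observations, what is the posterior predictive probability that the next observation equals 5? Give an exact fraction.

2243706660465250024572014808654785156250000000000000000000000000000000000000000000000000000/24356848165022712132477606520104725518533453128685640844505130879576720609150223301256150373

obs 1: x=5 → posterior Gamma(12, 14/3)
obs 2: x=3 → posterior Gamma(15, 17/3)
obs 3: x=0 → posterior Gamma(15, 20/3)
obs 4: x=6 → posterior Gamma(21, 23/3)
obs 5: x=3 → posterior Gamma(24, 26/3)
obs 6: x=2 → posterior Gamma(26, 29/3)
obs 7: x=5 → posterior Gamma(31, 32/3)
obs 8: x=1 → posterior Gamma(32, 35/3)
obs 9: x=4 → posterior Gamma(36, 38/3)
obs 10: x=5 → posterior Gamma(41, 41/3)
obs 11: x=2 → posterior Gamma(43, 44/3)
obs 12: x=1 → posterior Gamma(44, 47/3)
obs 13: x=4 → posterior Gamma(48, 50/3)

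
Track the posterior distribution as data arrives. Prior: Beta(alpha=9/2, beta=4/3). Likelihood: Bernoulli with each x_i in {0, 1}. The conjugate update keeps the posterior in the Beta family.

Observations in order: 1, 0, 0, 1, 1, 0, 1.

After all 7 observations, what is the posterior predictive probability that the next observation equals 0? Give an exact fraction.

26/77

obs 1: x=1 → posterior Beta(11/2, 4/3)
obs 2: x=0 → posterior Beta(11/2, 7/3)
obs 3: x=0 → posterior Beta(11/2, 10/3)
obs 4: x=1 → posterior Beta(13/2, 10/3)
obs 5: x=1 → posterior Beta(15/2, 10/3)
obs 6: x=0 → posterior Beta(15/2, 13/3)
obs 7: x=1 → posterior Beta(17/2, 13/3)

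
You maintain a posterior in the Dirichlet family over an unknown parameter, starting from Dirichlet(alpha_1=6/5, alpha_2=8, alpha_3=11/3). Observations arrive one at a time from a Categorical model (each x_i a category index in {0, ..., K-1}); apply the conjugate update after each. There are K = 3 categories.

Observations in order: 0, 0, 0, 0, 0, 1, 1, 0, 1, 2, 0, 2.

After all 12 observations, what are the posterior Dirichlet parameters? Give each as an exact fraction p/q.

alpha_1=41/5, alpha_2=11, alpha_3=17/3

obs 1: x=0 → posterior Dirichlet(11/5, 8, 11/3)
obs 2: x=0 → posterior Dirichlet(16/5, 8, 11/3)
obs 3: x=0 → posterior Dirichlet(21/5, 8, 11/3)
obs 4: x=0 → posterior Dirichlet(26/5, 8, 11/3)
obs 5: x=0 → posterior Dirichlet(31/5, 8, 11/3)
obs 6: x=1 → posterior Dirichlet(31/5, 9, 11/3)
obs 7: x=1 → posterior Dirichlet(31/5, 10, 11/3)
obs 8: x=0 → posterior Dirichlet(36/5, 10, 11/3)
obs 9: x=1 → posterior Dirichlet(36/5, 11, 11/3)
obs 10: x=2 → posterior Dirichlet(36/5, 11, 14/3)
obs 11: x=0 → posterior Dirichlet(41/5, 11, 14/3)
obs 12: x=2 → posterior Dirichlet(41/5, 11, 17/3)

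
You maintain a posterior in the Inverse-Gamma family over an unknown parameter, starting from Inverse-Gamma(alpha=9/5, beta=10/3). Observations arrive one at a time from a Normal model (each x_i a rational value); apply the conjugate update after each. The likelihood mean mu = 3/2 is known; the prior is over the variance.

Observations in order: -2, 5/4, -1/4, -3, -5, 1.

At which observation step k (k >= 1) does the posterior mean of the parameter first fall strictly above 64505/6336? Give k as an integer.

k = 5

obs 1: x=-2 → posterior Inverse-Gamma(23/10, 227/24)
obs 2: x=5/4 → posterior Inverse-Gamma(14/5, 911/96)
obs 3: x=-1/4 → posterior Inverse-Gamma(33/10, 529/48)
obs 4: x=-3 → posterior Inverse-Gamma(19/5, 1015/48)
obs 5: x=-5 → posterior Inverse-Gamma(43/10, 2029/48)
obs 6: x=1 → posterior Inverse-Gamma(24/5, 2035/48)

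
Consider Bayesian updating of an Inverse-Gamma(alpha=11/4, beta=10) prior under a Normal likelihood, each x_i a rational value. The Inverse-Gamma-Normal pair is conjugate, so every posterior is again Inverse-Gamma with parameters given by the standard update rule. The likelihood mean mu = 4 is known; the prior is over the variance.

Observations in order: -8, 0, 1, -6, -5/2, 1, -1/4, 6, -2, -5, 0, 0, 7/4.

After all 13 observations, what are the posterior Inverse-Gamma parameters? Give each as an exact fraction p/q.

alpha=37/4, beta=4131/16

obs 1: x=-8 → posterior Inverse-Gamma(13/4, 82)
obs 2: x=0 → posterior Inverse-Gamma(15/4, 90)
obs 3: x=1 → posterior Inverse-Gamma(17/4, 189/2)
obs 4: x=-6 → posterior Inverse-Gamma(19/4, 289/2)
obs 5: x=-5/2 → posterior Inverse-Gamma(21/4, 1325/8)
obs 6: x=1 → posterior Inverse-Gamma(23/4, 1361/8)
obs 7: x=-1/4 → posterior Inverse-Gamma(25/4, 5733/32)
obs 8: x=6 → posterior Inverse-Gamma(27/4, 5797/32)
obs 9: x=-2 → posterior Inverse-Gamma(29/4, 6373/32)
obs 10: x=-5 → posterior Inverse-Gamma(31/4, 7669/32)
obs 11: x=0 → posterior Inverse-Gamma(33/4, 7925/32)
obs 12: x=0 → posterior Inverse-Gamma(35/4, 8181/32)
obs 13: x=7/4 → posterior Inverse-Gamma(37/4, 4131/16)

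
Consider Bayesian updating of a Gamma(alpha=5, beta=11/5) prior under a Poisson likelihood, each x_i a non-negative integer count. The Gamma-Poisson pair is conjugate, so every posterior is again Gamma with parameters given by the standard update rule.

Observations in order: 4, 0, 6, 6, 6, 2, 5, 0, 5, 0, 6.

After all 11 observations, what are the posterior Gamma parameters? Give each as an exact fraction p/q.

alpha=45, beta=66/5

obs 1: x=4 → posterior Gamma(9, 16/5)
obs 2: x=0 → posterior Gamma(9, 21/5)
obs 3: x=6 → posterior Gamma(15, 26/5)
obs 4: x=6 → posterior Gamma(21, 31/5)
obs 5: x=6 → posterior Gamma(27, 36/5)
obs 6: x=2 → posterior Gamma(29, 41/5)
obs 7: x=5 → posterior Gamma(34, 46/5)
obs 8: x=0 → posterior Gamma(34, 51/5)
obs 9: x=5 → posterior Gamma(39, 56/5)
obs 10: x=0 → posterior Gamma(39, 61/5)
obs 11: x=6 → posterior Gamma(45, 66/5)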